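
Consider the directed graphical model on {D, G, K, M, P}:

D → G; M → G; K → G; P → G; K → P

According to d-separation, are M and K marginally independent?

Enumerating the 2 paths from M to K and testing each for blocking by ∅:
Path 1: M → G ← P ← K
  G is a collider here and neither G nor any of its descendants is conditioned on, so the collider stays closed — the path is blocked at G.
Path 2: M → G ← K
  G is a collider here and neither G nor any of its descendants is conditioned on, so the collider stays closed — the path is blocked at G.
Every path is blocked, so M and K are d-separated given ∅.

Yes — M and K are d-separated given ∅.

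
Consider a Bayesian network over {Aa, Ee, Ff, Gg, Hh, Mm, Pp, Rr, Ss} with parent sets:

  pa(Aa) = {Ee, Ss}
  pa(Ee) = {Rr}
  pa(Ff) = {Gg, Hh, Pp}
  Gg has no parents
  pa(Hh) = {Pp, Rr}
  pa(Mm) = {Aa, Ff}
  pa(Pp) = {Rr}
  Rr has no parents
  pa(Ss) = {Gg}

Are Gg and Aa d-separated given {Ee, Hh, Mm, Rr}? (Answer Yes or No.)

There are 6 undirected paths between Gg and Aa; checking each against the conditioning set {Ee, Hh, Mm, Rr}:
Path 1: Gg → Ff ← Pp → Hh ← Rr → Ee → Aa
  Rr is a fork here and Rr is conditioned on, so the path is blocked at Rr.
Path 2: Gg → Ff ← Pp ← Rr → Ee → Aa
  Rr is a fork here and Rr is conditioned on, so the path is blocked at Rr.
Path 3: Gg → Ff → Mm ← Aa
  Ff is a chain and Ff is not conditioned on; Mm is a collider and Mm is conditioned on, which opens it — no node blocks this path, so it is active.
Path 4: Gg → Ff ← Hh ← Pp ← Rr → Ee → Aa
  Hh is a chain here and Hh is conditioned on, so the path is blocked at Hh.
Path 5: Gg → Ff ← Hh ← Rr → Ee → Aa
  Hh is a chain here and Hh is conditioned on, so the path is blocked at Hh.
Path 6: Gg → Ss → Aa
  Ss is a chain and Ss is not conditioned on — no node blocks this path, so it is active.
Since the path Gg → Ff → Mm ← Aa is active, Gg and Aa are not d-separated given {Ee, Hh, Mm, Rr}.

No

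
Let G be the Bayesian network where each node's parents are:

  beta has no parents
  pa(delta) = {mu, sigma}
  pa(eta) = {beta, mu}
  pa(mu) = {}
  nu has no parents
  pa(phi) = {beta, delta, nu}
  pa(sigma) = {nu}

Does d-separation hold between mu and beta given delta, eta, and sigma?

We examine all 3 paths between mu and beta:
Path 1: mu → delta ← sigma ← nu → phi ← beta
  sigma is a chain here and sigma is conditioned on, so the path is blocked at sigma.
Path 2: mu → delta → phi ← beta
  delta is a chain here and delta is conditioned on, so the path is blocked at delta.
Path 3: mu → eta ← beta
  eta is a collider and eta is conditioned on, which opens it — no node blocks this path, so it is active.
At least one path is unblocked, so d-separation fails.

No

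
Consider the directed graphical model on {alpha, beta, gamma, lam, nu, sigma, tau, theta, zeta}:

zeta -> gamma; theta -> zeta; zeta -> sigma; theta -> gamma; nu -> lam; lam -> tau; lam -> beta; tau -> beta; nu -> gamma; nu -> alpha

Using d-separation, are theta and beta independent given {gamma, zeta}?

No — theta and beta are not d-separated given {gamma, zeta}.

We examine all 4 paths between theta and beta:
Path 1: theta → gamma ← nu → lam → beta
  gamma is a collider and gamma is conditioned on, which opens it; nu is a fork and nu is not conditioned on; lam is a chain and lam is not conditioned on — no node blocks this path, so it is active.
Path 2: theta → gamma ← nu → lam → tau → beta
  gamma is a collider and gamma is conditioned on, which opens it; nu is a fork and nu is not conditioned on; lam is a chain and lam is not conditioned on; tau is a chain and tau is not conditioned on — no node blocks this path, so it is active.
Path 3: theta → zeta → gamma ← nu → lam → beta
  zeta is a chain here and zeta is conditioned on, so the path is blocked at zeta.
Path 4: theta → zeta → gamma ← nu → lam → tau → beta
  zeta is a chain here and zeta is conditioned on, so the path is blocked at zeta.
At least one path is unblocked, so d-separation fails.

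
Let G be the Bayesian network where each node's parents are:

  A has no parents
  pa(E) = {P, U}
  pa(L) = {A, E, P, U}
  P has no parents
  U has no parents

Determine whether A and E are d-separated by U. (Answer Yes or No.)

3 paths connect A and E; each must be blocked for d-separation to hold:
Path 1: A → L ← E
  L is a collider here and neither L nor any of its descendants is conditioned on, so the collider stays closed — the path is blocked at L.
Path 2: A → L ← U → E
  L is a collider here and neither L nor any of its descendants is conditioned on, so the collider stays closed — the path is blocked at L.
Path 3: A → L ← P → E
  L is a collider here and neither L nor any of its descendants is conditioned on, so the collider stays closed — the path is blocked at L.
Every path is blocked, so A and E are d-separated given {U}.

Yes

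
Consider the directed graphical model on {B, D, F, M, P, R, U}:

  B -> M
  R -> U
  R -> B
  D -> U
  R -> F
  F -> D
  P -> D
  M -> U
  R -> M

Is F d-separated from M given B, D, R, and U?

Yes — F and M are d-separated given {B, D, R, U}.

We examine all 6 paths between F and M:
  1. F ← R → U ← M — R:fork[blocks]; U:collider[open] ⇒ blocked
  2. F ← R → M — R:fork[blocks] ⇒ blocked
  3. F ← R → B → M — R:fork[blocks]; B:chain[blocks] ⇒ blocked
  4. F → D → U ← M — D:chain[blocks]; U:collider[open] ⇒ blocked
  5. F → D → U ← R → M — D:chain[blocks]; U:collider[open]; R:fork[blocks] ⇒ blocked
  6. F → D → U ← R → B → M — D:chain[blocks]; U:collider[open]; R:fork[blocks]; B:chain[blocks] ⇒ blocked
Since every path is blocked, d-separation holds.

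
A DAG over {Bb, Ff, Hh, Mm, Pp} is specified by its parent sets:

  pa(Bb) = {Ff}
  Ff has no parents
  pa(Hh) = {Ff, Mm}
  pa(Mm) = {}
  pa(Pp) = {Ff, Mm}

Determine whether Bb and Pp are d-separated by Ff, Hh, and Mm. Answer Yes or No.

Enumerating the 2 paths from Bb to Pp and testing each for blocking by {Ff, Hh, Mm}:
Path 1: Bb ← Ff → Hh ← Mm → Pp
  Ff is a fork here and Ff is conditioned on, so the path is blocked at Ff.
Path 2: Bb ← Ff → Pp
  Ff is a fork here and Ff is conditioned on, so the path is blocked at Ff.
Every path is blocked, so Bb and Pp are d-separated given {Ff, Hh, Mm}.

Yes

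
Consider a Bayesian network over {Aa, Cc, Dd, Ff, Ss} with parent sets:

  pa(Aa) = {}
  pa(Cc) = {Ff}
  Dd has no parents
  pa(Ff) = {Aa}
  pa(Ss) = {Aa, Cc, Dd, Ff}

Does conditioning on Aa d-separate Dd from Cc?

Yes

We examine all 3 paths between Dd and Cc:
Path 1: Dd → Ss ← Aa → Ff → Cc
  Ss is a collider here and neither Ss nor any of its descendants is conditioned on, so the collider stays closed — the path is blocked at Ss.
Path 2: Dd → Ss ← Ff → Cc
  Ss is a collider here and neither Ss nor any of its descendants is conditioned on, so the collider stays closed — the path is blocked at Ss.
Path 3: Dd → Ss ← Cc
  Ss is a collider here and neither Ss nor any of its descendants is conditioned on, so the collider stays closed — the path is blocked at Ss.
Since every path is blocked, d-separation holds.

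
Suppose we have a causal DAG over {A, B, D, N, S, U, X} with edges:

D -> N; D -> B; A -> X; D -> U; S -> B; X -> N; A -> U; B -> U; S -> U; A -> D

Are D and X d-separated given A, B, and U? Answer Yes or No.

Yes — D and X are d-separated given {A, B, U}.

There are 5 undirected paths between D and X; checking each against the conditioning set {A, B, U}:
  1. D → N ← X — N:collider[blocks] ⇒ blocked
  2. D → U ← A → X — U:collider[open]; A:fork[blocks] ⇒ blocked
  3. D → B → U ← A → X — B:chain[blocks]; U:collider[open]; A:fork[blocks] ⇒ blocked
  4. D → B ← S → U ← A → X — B:collider[open]; S:fork[open]; U:collider[open]; A:fork[blocks] ⇒ blocked
  5. D ← A → X — A:fork[blocks] ⇒ blocked
Since every path is blocked, d-separation holds.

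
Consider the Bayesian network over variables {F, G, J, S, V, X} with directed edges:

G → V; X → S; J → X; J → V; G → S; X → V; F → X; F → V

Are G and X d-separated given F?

4 paths connect G and X; each must be blocked for d-separation to hold:
  1. G → S ← X — S:collider[blocks] ⇒ blocked
  2. G → V ← F → X — V:collider[blocks]; F:fork[blocks] ⇒ blocked
  3. G → V ← J → X — V:collider[blocks]; J:fork[open] ⇒ blocked
  4. G → V ← X — V:collider[blocks] ⇒ blocked
All paths are blocked; G ⊥ X | {F} holds.

Yes — G and X are d-separated given {F}.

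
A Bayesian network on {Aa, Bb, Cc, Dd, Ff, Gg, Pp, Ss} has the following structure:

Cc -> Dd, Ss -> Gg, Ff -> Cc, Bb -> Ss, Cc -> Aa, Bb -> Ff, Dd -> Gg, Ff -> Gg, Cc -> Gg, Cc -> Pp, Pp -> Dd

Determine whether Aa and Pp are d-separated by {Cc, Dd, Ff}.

Yes

We examine all 5 paths between Aa and Pp:
  1. Aa ← Cc → Pp — Cc:fork[blocks] ⇒ blocked
  2. Aa ← Cc → Gg ← Dd ← Pp — Cc:fork[blocks]; Gg:collider[blocks]; Dd:chain[blocks] ⇒ blocked
  3. Aa ← Cc ← Ff ← Bb → Ss → Gg ← Dd ← Pp — Cc:chain[blocks]; Ff:chain[blocks]; Bb:fork[open]; Ss:chain[open]; Gg:collider[blocks]; Dd:chain[blocks] ⇒ blocked
  4. Aa ← Cc ← Ff → Gg ← Dd ← Pp — Cc:chain[blocks]; Ff:fork[blocks]; Gg:collider[blocks]; Dd:chain[blocks] ⇒ blocked
  5. Aa ← Cc → Dd ← Pp — Cc:fork[blocks]; Dd:collider[open] ⇒ blocked
All paths are blocked; Aa ⊥ Pp | {Cc, Dd, Ff} holds.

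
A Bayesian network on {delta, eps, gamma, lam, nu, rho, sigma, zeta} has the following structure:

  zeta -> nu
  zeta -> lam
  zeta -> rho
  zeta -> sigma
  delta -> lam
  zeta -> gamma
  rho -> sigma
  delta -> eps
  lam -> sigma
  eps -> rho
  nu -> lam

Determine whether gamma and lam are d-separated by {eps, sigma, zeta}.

6 paths connect gamma and lam; each must be blocked for d-separation to hold:
Path 1: gamma ← zeta → rho → sigma ← lam
  zeta is a fork here and zeta is conditioned on, so the path is blocked at zeta.
Path 2: gamma ← zeta → rho ← eps ← delta → lam
  zeta is a fork here and zeta is conditioned on, so the path is blocked at zeta.
Path 3: gamma ← zeta → sigma ← rho ← eps ← delta → lam
  zeta is a fork here and zeta is conditioned on, so the path is blocked at zeta.
Path 4: gamma ← zeta → sigma ← lam
  zeta is a fork here and zeta is conditioned on, so the path is blocked at zeta.
Path 5: gamma ← zeta → lam
  zeta is a fork here and zeta is conditioned on, so the path is blocked at zeta.
Path 6: gamma ← zeta → nu → lam
  zeta is a fork here and zeta is conditioned on, so the path is blocked at zeta.
All paths are blocked; gamma ⊥ lam | {eps, sigma, zeta} holds.

Yes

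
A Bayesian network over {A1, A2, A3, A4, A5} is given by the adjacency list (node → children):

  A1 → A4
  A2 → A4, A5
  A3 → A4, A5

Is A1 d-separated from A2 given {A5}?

Yes

We examine all 2 paths between A1 and A2:
Path 1: A1 → A4 ← A3 → A5 ← A2
  A4 is a collider here and neither A4 nor any of its descendants is conditioned on, so the collider stays closed — the path is blocked at A4.
Path 2: A1 → A4 ← A2
  A4 is a collider here and neither A4 nor any of its descendants is conditioned on, so the collider stays closed — the path is blocked at A4.
Every path is blocked, so A1 and A2 are d-separated given {A5}.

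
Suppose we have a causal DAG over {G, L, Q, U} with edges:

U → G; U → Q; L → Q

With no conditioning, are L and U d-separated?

There is one path between L and U:
  1. L → Q ← U — Q:collider[blocks] ⇒ blocked
All paths are blocked; L ⊥ U | ∅ holds.

Yes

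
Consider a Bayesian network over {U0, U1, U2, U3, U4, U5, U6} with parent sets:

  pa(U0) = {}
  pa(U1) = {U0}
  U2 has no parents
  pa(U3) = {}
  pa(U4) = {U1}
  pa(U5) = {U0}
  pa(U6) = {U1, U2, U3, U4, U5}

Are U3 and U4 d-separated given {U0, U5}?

Yes

Enumerating the 3 paths from U3 to U4 and testing each for blocking by {U0, U5}:
Path 1: U3 → U6 ← U1 → U4
  U6 is a collider here and neither U6 nor any of its descendants is conditioned on, so the collider stays closed — the path is blocked at U6.
Path 2: U3 → U6 ← U5 ← U0 → U1 → U4
  U6 is a collider here and neither U6 nor any of its descendants is conditioned on, so the collider stays closed — the path is blocked at U6.
Path 3: U3 → U6 ← U4
  U6 is a collider here and neither U6 nor any of its descendants is conditioned on, so the collider stays closed — the path is blocked at U6.
Since every path is blocked, d-separation holds.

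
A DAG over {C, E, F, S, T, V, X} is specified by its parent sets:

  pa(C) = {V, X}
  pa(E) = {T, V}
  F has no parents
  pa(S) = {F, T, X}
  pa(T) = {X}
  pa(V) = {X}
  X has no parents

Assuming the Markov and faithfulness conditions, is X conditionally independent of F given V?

We examine all 4 paths between X and F:
  1. X → T → S ← F — T:chain[open]; S:collider[blocks] ⇒ blocked
  2. X → V → E ← T → S ← F — V:chain[blocks]; E:collider[blocks]; T:fork[open]; S:collider[blocks] ⇒ blocked
  3. X → S ← F — S:collider[blocks] ⇒ blocked
  4. X → C ← V → E ← T → S ← F — C:collider[blocks]; V:fork[blocks]; E:collider[blocks]; T:fork[open]; S:collider[blocks] ⇒ blocked
Since every path is blocked, d-separation holds.

Yes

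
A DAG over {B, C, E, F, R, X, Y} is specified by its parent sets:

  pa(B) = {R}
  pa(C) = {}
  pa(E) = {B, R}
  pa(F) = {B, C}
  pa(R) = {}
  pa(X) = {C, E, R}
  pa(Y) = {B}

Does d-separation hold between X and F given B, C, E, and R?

Yes — X and F are d-separated given {B, C, E, R}.

There are 5 undirected paths between X and F; checking each against the conditioning set {B, C, E, R}:
Path 1: X ← R → B → F
  R is a fork here and R is conditioned on, so the path is blocked at R.
Path 2: X ← R → E ← B → F
  R is a fork here and R is conditioned on, so the path is blocked at R.
Path 3: X ← E ← R → B → F
  E is a chain here and E is conditioned on, so the path is blocked at E.
Path 4: X ← E ← B → F
  E is a chain here and E is conditioned on, so the path is blocked at E.
Path 5: X ← C → F
  C is a fork here and C is conditioned on, so the path is blocked at C.
Every path is blocked, so X and F are d-separated given {B, C, E, R}.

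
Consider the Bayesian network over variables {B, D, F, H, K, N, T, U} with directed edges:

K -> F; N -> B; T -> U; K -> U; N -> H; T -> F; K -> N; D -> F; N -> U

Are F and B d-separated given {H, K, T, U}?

We examine all 4 paths between F and B:
  1. F ← K → U ← N → B — K:fork[blocks]; U:collider[open]; N:fork[open] ⇒ blocked
  2. F ← K → N → B — K:fork[blocks]; N:chain[open] ⇒ blocked
  3. F ← T → U ← N → B — T:fork[blocks]; U:collider[open]; N:fork[open] ⇒ blocked
  4. F ← T → U ← K → N → B — T:fork[blocks]; U:collider[open]; K:fork[blocks]; N:chain[open] ⇒ blocked
All paths are blocked; F ⊥ B | {H, K, T, U} holds.

Yes — F and B are d-separated given {H, K, T, U}.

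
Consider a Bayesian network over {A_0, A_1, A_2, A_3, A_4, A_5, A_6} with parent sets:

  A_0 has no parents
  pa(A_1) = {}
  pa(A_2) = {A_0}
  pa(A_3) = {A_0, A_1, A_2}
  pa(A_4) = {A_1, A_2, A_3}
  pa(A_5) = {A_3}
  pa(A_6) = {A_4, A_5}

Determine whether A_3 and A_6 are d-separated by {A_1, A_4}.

No — A_3 and A_6 are not d-separated given {A_1, A_4}.

We examine all 5 paths between A_3 and A_6:
  1. A_3 → A_5 → A_6 — A_5:chain[open] ⇒ active
  2. A_3 ← A_2 → A_4 → A_6 — A_2:fork[open]; A_4:chain[blocks] ⇒ blocked
  3. A_3 → A_4 → A_6 — A_4:chain[blocks] ⇒ blocked
  4. A_3 ← A_1 → A_4 → A_6 — A_1:fork[blocks]; A_4:chain[blocks] ⇒ blocked
  5. A_3 ← A_0 → A_2 → A_4 → A_6 — A_0:fork[open]; A_2:chain[open]; A_4:chain[blocks] ⇒ blocked
Since the path A_3 → A_5 → A_6 is active, A_3 and A_6 are not d-separated given {A_1, A_4}.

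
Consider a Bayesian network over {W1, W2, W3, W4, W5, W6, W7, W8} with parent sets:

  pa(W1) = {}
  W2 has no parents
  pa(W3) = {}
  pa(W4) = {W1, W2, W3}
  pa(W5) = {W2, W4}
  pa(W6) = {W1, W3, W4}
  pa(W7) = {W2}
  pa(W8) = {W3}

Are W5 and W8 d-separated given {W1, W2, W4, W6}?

There are 6 undirected paths between W5 and W8; checking each against the conditioning set {W1, W2, W4, W6}:
Path 1: W5 ← W4 ← W3 → W8
  W4 is a chain here and W4 is conditioned on, so the path is blocked at W4.
Path 2: W5 ← W4 → W6 ← W3 → W8
  W4 is a fork here and W4 is conditioned on, so the path is blocked at W4.
Path 3: W5 ← W4 ← W1 → W6 ← W3 → W8
  W4 is a chain here and W4 is conditioned on, so the path is blocked at W4.
Path 4: W5 ← W2 → W4 ← W3 → W8
  W2 is a fork here and W2 is conditioned on, so the path is blocked at W2.
Path 5: W5 ← W2 → W4 → W6 ← W3 → W8
  W2 is a fork here and W2 is conditioned on, so the path is blocked at W2.
Path 6: W5 ← W2 → W4 ← W1 → W6 ← W3 → W8
  W2 is a fork here and W2 is conditioned on, so the path is blocked at W2.
Every path is blocked, so W5 and W8 are d-separated given {W1, W2, W4, W6}.

Yes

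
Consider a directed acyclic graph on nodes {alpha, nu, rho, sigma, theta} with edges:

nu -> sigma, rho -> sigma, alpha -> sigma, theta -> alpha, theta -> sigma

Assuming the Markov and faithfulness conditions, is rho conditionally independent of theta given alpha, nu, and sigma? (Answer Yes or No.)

No — rho and theta are not d-separated given {alpha, nu, sigma}.

There are 2 undirected paths between rho and theta; checking each against the conditioning set {alpha, nu, sigma}:
Path 1: rho → sigma ← alpha ← theta
  alpha is a chain here and alpha is conditioned on, so the path is blocked at alpha.
Path 2: rho → sigma ← theta
  sigma is a collider and sigma is conditioned on, which opens it — no node blocks this path, so it is active.
Since the path rho → sigma ← theta is active, rho and theta are not d-separated given {alpha, nu, sigma}.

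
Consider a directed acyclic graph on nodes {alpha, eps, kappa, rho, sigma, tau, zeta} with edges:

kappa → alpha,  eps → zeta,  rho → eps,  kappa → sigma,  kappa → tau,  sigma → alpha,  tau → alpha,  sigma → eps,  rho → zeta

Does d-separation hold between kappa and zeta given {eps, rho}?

We examine all 6 paths between kappa and zeta:
Path 1: kappa → alpha ← sigma → eps ← rho → zeta
  alpha is a collider here and neither alpha nor any of its descendants is conditioned on, so the collider stays closed — the path is blocked at alpha.
Path 2: kappa → alpha ← sigma → eps → zeta
  alpha is a collider here and neither alpha nor any of its descendants is conditioned on, so the collider stays closed — the path is blocked at alpha.
Path 3: kappa → sigma → eps ← rho → zeta
  rho is a fork here and rho is conditioned on, so the path is blocked at rho.
Path 4: kappa → sigma → eps → zeta
  eps is a chain here and eps is conditioned on, so the path is blocked at eps.
Path 5: kappa → tau → alpha ← sigma → eps ← rho → zeta
  alpha is a collider here and neither alpha nor any of its descendants is conditioned on, so the collider stays closed — the path is blocked at alpha.
Path 6: kappa → tau → alpha ← sigma → eps → zeta
  alpha is a collider here and neither alpha nor any of its descendants is conditioned on, so the collider stays closed — the path is blocked at alpha.
Since every path is blocked, d-separation holds.

Yes — kappa and zeta are d-separated given {eps, rho}.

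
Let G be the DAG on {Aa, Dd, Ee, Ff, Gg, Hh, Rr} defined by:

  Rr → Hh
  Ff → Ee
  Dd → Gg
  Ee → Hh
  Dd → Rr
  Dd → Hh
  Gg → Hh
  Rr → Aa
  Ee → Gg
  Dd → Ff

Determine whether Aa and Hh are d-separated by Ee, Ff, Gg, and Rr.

There are 6 undirected paths between Aa and Hh; checking each against the conditioning set {Ee, Ff, Gg, Rr}:
  1. Aa ← Rr → Hh — Rr:fork[blocks] ⇒ blocked
  2. Aa ← Rr ← Dd → Gg ← Ee → Hh — Rr:chain[blocks]; Dd:fork[open]; Gg:collider[open]; Ee:fork[blocks] ⇒ blocked
  3. Aa ← Rr ← Dd → Gg → Hh — Rr:chain[blocks]; Dd:fork[open]; Gg:chain[blocks] ⇒ blocked
  4. Aa ← Rr ← Dd → Ff → Ee → Gg → Hh — Rr:chain[blocks]; Dd:fork[open]; Ff:chain[blocks]; Ee:chain[blocks]; Gg:chain[blocks] ⇒ blocked
  5. Aa ← Rr ← Dd → Ff → Ee → Hh — Rr:chain[blocks]; Dd:fork[open]; Ff:chain[blocks]; Ee:chain[blocks] ⇒ blocked
  6. Aa ← Rr ← Dd → Hh — Rr:chain[blocks]; Dd:fork[open] ⇒ blocked
Every path is blocked, so Aa and Hh are d-separated given {Ee, Ff, Gg, Rr}.

Yes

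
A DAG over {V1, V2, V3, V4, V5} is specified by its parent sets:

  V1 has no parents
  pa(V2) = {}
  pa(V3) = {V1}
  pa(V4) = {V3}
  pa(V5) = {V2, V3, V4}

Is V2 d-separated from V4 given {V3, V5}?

There are 2 undirected paths between V2 and V4; checking each against the conditioning set {V3, V5}:
Path 1: V2 → V5 ← V3 → V4
  V3 is a fork here and V3 is conditioned on, so the path is blocked at V3.
Path 2: V2 → V5 ← V4
  V5 is a collider and V5 is conditioned on, which opens it — no node blocks this path, so it is active.
Because an active path exists, V2 and V4 are not d-separated.

No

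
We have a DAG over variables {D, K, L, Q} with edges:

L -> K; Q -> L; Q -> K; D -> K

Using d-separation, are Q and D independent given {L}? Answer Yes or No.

Enumerating the 2 paths from Q to D and testing each for blocking by {L}:
  1. Q → L → K ← D — L:chain[blocks]; K:collider[blocks] ⇒ blocked
  2. Q → K ← D — K:collider[blocks] ⇒ blocked
All paths are blocked; Q ⊥ D | {L} holds.

Yes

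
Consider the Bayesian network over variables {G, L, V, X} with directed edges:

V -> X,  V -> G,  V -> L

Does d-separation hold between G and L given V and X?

Only one path connects G and L:
Path 1: G ← V → L
  V is a fork here and V is conditioned on, so the path is blocked at V.
All paths are blocked; G ⊥ L | {V, X} holds.

Yes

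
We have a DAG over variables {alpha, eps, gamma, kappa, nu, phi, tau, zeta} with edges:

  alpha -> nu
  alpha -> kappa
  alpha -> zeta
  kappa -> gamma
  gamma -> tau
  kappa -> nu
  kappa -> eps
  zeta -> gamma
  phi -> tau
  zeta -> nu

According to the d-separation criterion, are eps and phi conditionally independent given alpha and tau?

No — eps and phi are not d-separated given {alpha, tau}.

Enumerating the 5 paths from eps to phi and testing each for blocking by {alpha, tau}:
Path 1: eps ← kappa ← alpha → nu ← zeta → gamma → tau ← phi
  alpha is a fork here and alpha is conditioned on, so the path is blocked at alpha.
Path 2: eps ← kappa ← alpha → zeta → gamma → tau ← phi
  alpha is a fork here and alpha is conditioned on, so the path is blocked at alpha.
Path 3: eps ← kappa → gamma → tau ← phi
  kappa is a fork and kappa is not conditioned on; gamma is a chain and gamma is not conditioned on; tau is a collider and tau is conditioned on, which opens it — no node blocks this path, so it is active.
Path 4: eps ← kappa → nu ← alpha → zeta → gamma → tau ← phi
  nu is a collider here and neither nu nor any of its descendants is conditioned on, so the collider stays closed — the path is blocked at nu.
Path 5: eps ← kappa → nu ← zeta → gamma → tau ← phi
  nu is a collider here and neither nu nor any of its descendants is conditioned on, so the collider stays closed — the path is blocked at nu.
Since the path eps ← kappa → gamma → tau ← phi is active, eps and phi are not d-separated given {alpha, tau}.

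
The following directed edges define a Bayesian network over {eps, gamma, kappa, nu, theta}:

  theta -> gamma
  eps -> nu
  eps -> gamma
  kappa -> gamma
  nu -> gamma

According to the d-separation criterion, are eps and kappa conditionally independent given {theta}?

Yes

We examine all 2 paths between eps and kappa:
  1. eps → nu → gamma ← kappa — nu:chain[open]; gamma:collider[blocks] ⇒ blocked
  2. eps → gamma ← kappa — gamma:collider[blocks] ⇒ blocked
All paths are blocked; eps ⊥ kappa | {theta} holds.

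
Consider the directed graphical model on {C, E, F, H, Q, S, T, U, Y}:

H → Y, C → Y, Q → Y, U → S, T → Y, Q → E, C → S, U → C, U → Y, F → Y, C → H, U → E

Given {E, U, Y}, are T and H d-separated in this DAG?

Enumerating the 6 paths from T to H and testing each for blocking by {E, U, Y}:
Path 1: T → Y ← C → H
  Y is a collider and Y is conditioned on, which opens it; C is a fork and C is not conditioned on — no node blocks this path, so it is active.
Path 2: T → Y ← H
  Y is a collider and Y is conditioned on, which opens it — no node blocks this path, so it is active.
Path 3: T → Y ← Q → E ← U → C → H
  U is a fork here and U is conditioned on, so the path is blocked at U.
Path 4: T → Y ← Q → E ← U → S ← C → H
  U is a fork here and U is conditioned on, so the path is blocked at U.
Path 5: T → Y ← U → C → H
  U is a fork here and U is conditioned on, so the path is blocked at U.
Path 6: T → Y ← U → S ← C → H
  U is a fork here and U is conditioned on, so the path is blocked at U.
At least one path is unblocked, so d-separation fails.

No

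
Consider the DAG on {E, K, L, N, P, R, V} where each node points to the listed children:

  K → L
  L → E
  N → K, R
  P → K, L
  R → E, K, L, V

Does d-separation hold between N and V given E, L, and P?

No

We examine all 6 paths between N and V:
Path 1: N → K ← P → L → E ← R → V
  P is a fork here and P is conditioned on, so the path is blocked at P.
Path 2: N → K ← P → L ← R → V
  P is a fork here and P is conditioned on, so the path is blocked at P.
Path 3: N → K → L → E ← R → V
  L is a chain here and L is conditioned on, so the path is blocked at L.
Path 4: N → K → L ← R → V
  K is a chain and K is not conditioned on; L is a collider and L is conditioned on, which opens it; R is a fork and R is not conditioned on — no node blocks this path, so it is active.
Path 5: N → K ← R → V
  K is a collider and its descendant E is conditioned on, which opens it; R is a fork and R is not conditioned on — no node blocks this path, so it is active.
Path 6: N → R → V
  R is a chain and R is not conditioned on — no node blocks this path, so it is active.
Since the path N → K → L ← R → V is active, N and V are not d-separated given {E, L, P}.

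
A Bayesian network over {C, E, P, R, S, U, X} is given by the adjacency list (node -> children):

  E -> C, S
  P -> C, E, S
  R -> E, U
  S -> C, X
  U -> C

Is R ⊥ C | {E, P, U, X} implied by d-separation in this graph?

There are 6 undirected paths between R and C; checking each against the conditioning set {E, P, U, X}:
Path 1: R → E ← P → S → C
  P is a fork here and P is conditioned on, so the path is blocked at P.
Path 2: R → E ← P → C
  P is a fork here and P is conditioned on, so the path is blocked at P.
Path 3: R → E → S ← P → C
  E is a chain here and E is conditioned on, so the path is blocked at E.
Path 4: R → E → S → C
  E is a chain here and E is conditioned on, so the path is blocked at E.
Path 5: R → E → C
  E is a chain here and E is conditioned on, so the path is blocked at E.
Path 6: R → U → C
  U is a chain here and U is conditioned on, so the path is blocked at U.
Every path is blocked, so R and C are d-separated given {E, P, U, X}.

Yes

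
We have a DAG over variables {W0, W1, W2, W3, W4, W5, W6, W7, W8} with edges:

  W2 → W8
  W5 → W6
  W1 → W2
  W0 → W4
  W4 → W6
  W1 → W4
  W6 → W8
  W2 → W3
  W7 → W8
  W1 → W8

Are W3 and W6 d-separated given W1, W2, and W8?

Yes — W3 and W6 are d-separated given {W1, W2, W8}.

There are 4 undirected paths between W3 and W6; checking each against the conditioning set {W1, W2, W8}:
Path 1: W3 ← W2 → W8 ← W1 → W4 → W6
  W2 is a fork here and W2 is conditioned on, so the path is blocked at W2.
Path 2: W3 ← W2 → W8 ← W6
  W2 is a fork here and W2 is conditioned on, so the path is blocked at W2.
Path 3: W3 ← W2 ← W1 → W4 → W6
  W2 is a chain here and W2 is conditioned on, so the path is blocked at W2.
Path 4: W3 ← W2 ← W1 → W8 ← W6
  W2 is a chain here and W2 is conditioned on, so the path is blocked at W2.
Every path is blocked, so W3 and W6 are d-separated given {W1, W2, W8}.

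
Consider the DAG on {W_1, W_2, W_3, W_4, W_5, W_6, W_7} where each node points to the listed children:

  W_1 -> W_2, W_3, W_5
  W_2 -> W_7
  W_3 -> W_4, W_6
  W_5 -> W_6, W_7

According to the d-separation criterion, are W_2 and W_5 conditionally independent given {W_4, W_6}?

Enumerating the 3 paths from W_2 to W_5 and testing each for blocking by {W_4, W_6}:
Path 1: W_2 → W_7 ← W_5
  W_7 is a collider here and neither W_7 nor any of its descendants is conditioned on, so the collider stays closed — the path is blocked at W_7.
Path 2: W_2 ← W_1 → W_5
  W_1 is a fork and W_1 is not conditioned on — no node blocks this path, so it is active.
Path 3: W_2 ← W_1 → W_3 → W_6 ← W_5
  W_1 is a fork and W_1 is not conditioned on; W_3 is a chain and W_3 is not conditioned on; W_6 is a collider and W_6 is conditioned on, which opens it — no node blocks this path, so it is active.
At least one path is unblocked, so d-separation fails.

No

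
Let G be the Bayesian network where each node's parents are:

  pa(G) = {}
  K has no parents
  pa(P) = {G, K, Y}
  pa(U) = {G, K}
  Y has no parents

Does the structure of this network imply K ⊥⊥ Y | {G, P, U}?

No

We examine all 2 paths between K and Y:
Path 1: K → P ← Y
  P is a collider and P is conditioned on, which opens it — no node blocks this path, so it is active.
Path 2: K → U ← G → P ← Y
  G is a fork here and G is conditioned on, so the path is blocked at G.
Because an active path exists, K and Y are not d-separated.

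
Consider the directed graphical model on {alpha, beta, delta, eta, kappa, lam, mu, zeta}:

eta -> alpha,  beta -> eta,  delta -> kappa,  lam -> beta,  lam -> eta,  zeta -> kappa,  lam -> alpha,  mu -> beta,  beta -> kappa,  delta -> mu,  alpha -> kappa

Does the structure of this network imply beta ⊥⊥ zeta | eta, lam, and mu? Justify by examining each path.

Enumerating the 6 paths from beta to zeta and testing each for blocking by {eta, lam, mu}:
Path 1: beta → eta ← lam → alpha → kappa ← zeta
  lam is a fork here and lam is conditioned on, so the path is blocked at lam.
Path 2: beta → eta → alpha → kappa ← zeta
  eta is a chain here and eta is conditioned on, so the path is blocked at eta.
Path 3: beta ← lam → eta → alpha → kappa ← zeta
  lam is a fork here and lam is conditioned on, so the path is blocked at lam.
Path 4: beta ← lam → alpha → kappa ← zeta
  lam is a fork here and lam is conditioned on, so the path is blocked at lam.
Path 5: beta ← mu ← delta → kappa ← zeta
  mu is a chain here and mu is conditioned on, so the path is blocked at mu.
Path 6: beta → kappa ← zeta
  kappa is a collider here and neither kappa nor any of its descendants is conditioned on, so the collider stays closed — the path is blocked at kappa.
Every path is blocked, so beta and zeta are d-separated given {eta, lam, mu}.

Yes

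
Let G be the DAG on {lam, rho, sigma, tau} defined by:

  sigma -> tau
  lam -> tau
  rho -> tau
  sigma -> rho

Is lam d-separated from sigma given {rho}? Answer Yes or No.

Yes

We examine all 2 paths between lam and sigma:
Path 1: lam → tau ← sigma
  tau is a collider here and neither tau nor any of its descendants is conditioned on, so the collider stays closed — the path is blocked at tau.
Path 2: lam → tau ← rho ← sigma
  tau is a collider here and neither tau nor any of its descendants is conditioned on, so the collider stays closed — the path is blocked at tau.
All paths are blocked; lam ⊥ sigma | {rho} holds.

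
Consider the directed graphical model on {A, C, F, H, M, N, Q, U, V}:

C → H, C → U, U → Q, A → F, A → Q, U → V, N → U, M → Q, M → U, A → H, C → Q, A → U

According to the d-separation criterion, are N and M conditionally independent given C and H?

Yes

There are 6 undirected paths between N and M; checking each against the conditioning set {C, H}:
Path 1: N → U ← A → H ← C → Q ← M
  U is a collider here and neither U nor any of its descendants is conditioned on, so the collider stays closed — the path is blocked at U.
Path 2: N → U ← A → Q ← M
  U is a collider here and neither U nor any of its descendants is conditioned on, so the collider stays closed — the path is blocked at U.
Path 3: N → U ← M
  U is a collider here and neither U nor any of its descendants is conditioned on, so the collider stays closed — the path is blocked at U.
Path 4: N → U → Q ← M
  Q is a collider here and neither Q nor any of its descendants is conditioned on, so the collider stays closed — the path is blocked at Q.
Path 5: N → U ← C → H ← A → Q ← M
  U is a collider here and neither U nor any of its descendants is conditioned on, so the collider stays closed — the path is blocked at U.
Path 6: N → U ← C → Q ← M
  U is a collider here and neither U nor any of its descendants is conditioned on, so the collider stays closed — the path is blocked at U.
All paths are blocked; N ⊥ M | {C, H} holds.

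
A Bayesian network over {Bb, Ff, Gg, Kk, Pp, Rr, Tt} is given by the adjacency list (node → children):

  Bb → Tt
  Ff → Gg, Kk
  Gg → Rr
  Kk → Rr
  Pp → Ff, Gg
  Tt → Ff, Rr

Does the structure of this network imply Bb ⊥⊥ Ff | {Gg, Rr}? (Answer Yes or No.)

We examine all 4 paths between Bb and Ff:
  1. Bb → Tt → Rr ← Gg ← Ff — Tt:chain[open]; Rr:collider[open]; Gg:chain[blocks] ⇒ blocked
  2. Bb → Tt → Rr ← Gg ← Pp → Ff — Tt:chain[open]; Rr:collider[open]; Gg:chain[blocks]; Pp:fork[open] ⇒ blocked
  3. Bb → Tt → Rr ← Kk ← Ff — Tt:chain[open]; Rr:collider[open]; Kk:chain[open] ⇒ active
  4. Bb → Tt → Ff — Tt:chain[open] ⇒ active
At least one path is unblocked, so d-separation fails.

No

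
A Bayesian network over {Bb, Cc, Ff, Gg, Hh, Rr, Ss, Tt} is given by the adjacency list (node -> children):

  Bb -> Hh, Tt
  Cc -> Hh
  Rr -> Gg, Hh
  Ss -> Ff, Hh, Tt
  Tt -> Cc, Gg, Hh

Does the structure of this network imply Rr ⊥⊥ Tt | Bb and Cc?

Yes

We examine all 5 paths between Rr and Tt:
  1. Rr → Hh ← Ss → Tt — Hh:collider[blocks]; Ss:fork[open] ⇒ blocked
  2. Rr → Hh ← Bb → Tt — Hh:collider[blocks]; Bb:fork[blocks] ⇒ blocked
  3. Rr → Hh ← Cc ← Tt — Hh:collider[blocks]; Cc:chain[blocks] ⇒ blocked
  4. Rr → Hh ← Tt — Hh:collider[blocks] ⇒ blocked
  5. Rr → Gg ← Tt — Gg:collider[blocks] ⇒ blocked
All paths are blocked; Rr ⊥ Tt | {Bb, Cc} holds.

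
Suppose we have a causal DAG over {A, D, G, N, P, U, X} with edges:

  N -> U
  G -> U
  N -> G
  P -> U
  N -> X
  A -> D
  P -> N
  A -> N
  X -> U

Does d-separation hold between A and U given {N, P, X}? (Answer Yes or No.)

4 paths connect A and U; each must be blocked for d-separation to hold:
Path 1: A → N ← P → U
  P is a fork here and P is conditioned on, so the path is blocked at P.
Path 2: A → N → U
  N is a chain here and N is conditioned on, so the path is blocked at N.
Path 3: A → N → X → U
  N is a chain here and N is conditioned on, so the path is blocked at N.
Path 4: A → N → G → U
  N is a chain here and N is conditioned on, so the path is blocked at N.
Since every path is blocked, d-separation holds.

Yes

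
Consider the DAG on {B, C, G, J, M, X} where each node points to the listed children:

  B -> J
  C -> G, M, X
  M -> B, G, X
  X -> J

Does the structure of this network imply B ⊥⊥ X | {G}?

4 paths connect B and X; each must be blocked for d-separation to hold:
Path 1: B ← M → X
  M is a fork and M is not conditioned on — no node blocks this path, so it is active.
Path 2: B ← M → G ← C → X
  M is a fork and M is not conditioned on; G is a collider and G is conditioned on, which opens it; C is a fork and C is not conditioned on — no node blocks this path, so it is active.
Path 3: B ← M ← C → X
  M is a chain and M is not conditioned on; C is a fork and C is not conditioned on — no node blocks this path, so it is active.
Path 4: B → J ← X
  J is a collider here and neither J nor any of its descendants is conditioned on, so the collider stays closed — the path is blocked at J.
Because an active path exists, B and X are not d-separated.

No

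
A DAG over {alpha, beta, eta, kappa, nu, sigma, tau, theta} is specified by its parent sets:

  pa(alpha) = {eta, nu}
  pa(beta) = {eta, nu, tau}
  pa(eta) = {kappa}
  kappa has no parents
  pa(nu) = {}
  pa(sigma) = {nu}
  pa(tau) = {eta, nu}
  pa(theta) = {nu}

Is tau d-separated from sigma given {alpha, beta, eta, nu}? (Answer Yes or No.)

Enumerating the 5 paths from tau to sigma and testing each for blocking by {alpha, beta, eta, nu}:
Path 1: tau → beta ← nu → sigma
  nu is a fork here and nu is conditioned on, so the path is blocked at nu.
Path 2: tau → beta ← eta → alpha ← nu → sigma
  eta is a fork here and eta is conditioned on, so the path is blocked at eta.
Path 3: tau ← nu → sigma
  nu is a fork here and nu is conditioned on, so the path is blocked at nu.
Path 4: tau ← eta → beta ← nu → sigma
  eta is a fork here and eta is conditioned on, so the path is blocked at eta.
Path 5: tau ← eta → alpha ← nu → sigma
  eta is a fork here and eta is conditioned on, so the path is blocked at eta.
All paths are blocked; tau ⊥ sigma | {alpha, beta, eta, nu} holds.

Yes — tau and sigma are d-separated given {alpha, beta, eta, nu}.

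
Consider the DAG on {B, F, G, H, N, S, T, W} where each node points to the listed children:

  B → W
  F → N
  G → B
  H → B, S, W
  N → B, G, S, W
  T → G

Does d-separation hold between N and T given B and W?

No

6 paths connect N and T; each must be blocked for d-separation to hold:
  1. N → G ← T — G:collider[open] ⇒ active
  2. N → S ← H → B ← G ← T — S:collider[blocks]; H:fork[open]; B:collider[open]; G:chain[open] ⇒ blocked
  3. N → S ← H → W ← B ← G ← T — S:collider[blocks]; H:fork[open]; W:collider[open]; B:chain[blocks]; G:chain[open] ⇒ blocked
  4. N → B ← G ← T — B:collider[open]; G:chain[open] ⇒ active
  5. N → W ← B ← G ← T — W:collider[open]; B:chain[blocks]; G:chain[open] ⇒ blocked
  6. N → W ← H → B ← G ← T — W:collider[open]; H:fork[open]; B:collider[open]; G:chain[open] ⇒ active
Because an active path exists, N and T are not d-separated.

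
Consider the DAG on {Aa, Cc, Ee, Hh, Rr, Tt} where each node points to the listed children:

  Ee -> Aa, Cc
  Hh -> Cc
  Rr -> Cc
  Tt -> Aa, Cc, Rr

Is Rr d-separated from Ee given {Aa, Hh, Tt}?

Yes

We examine all 4 paths between Rr and Ee:
Path 1: Rr ← Tt → Aa ← Ee
  Tt is a fork here and Tt is conditioned on, so the path is blocked at Tt.
Path 2: Rr ← Tt → Cc ← Ee
  Tt is a fork here and Tt is conditioned on, so the path is blocked at Tt.
Path 3: Rr → Cc ← Ee
  Cc is a collider here and neither Cc nor any of its descendants is conditioned on, so the collider stays closed — the path is blocked at Cc.
Path 4: Rr → Cc ← Tt → Aa ← Ee
  Cc is a collider here and neither Cc nor any of its descendants is conditioned on, so the collider stays closed — the path is blocked at Cc.
All paths are blocked; Rr ⊥ Ee | {Aa, Hh, Tt} holds.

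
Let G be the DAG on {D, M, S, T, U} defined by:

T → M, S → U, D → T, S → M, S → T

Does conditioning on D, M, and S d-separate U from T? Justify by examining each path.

Yes

We examine all 2 paths between U and T:
Path 1: U ← S → M ← T
  S is a fork here and S is conditioned on, so the path is blocked at S.
Path 2: U ← S → T
  S is a fork here and S is conditioned on, so the path is blocked at S.
All paths are blocked; U ⊥ T | {D, M, S} holds.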